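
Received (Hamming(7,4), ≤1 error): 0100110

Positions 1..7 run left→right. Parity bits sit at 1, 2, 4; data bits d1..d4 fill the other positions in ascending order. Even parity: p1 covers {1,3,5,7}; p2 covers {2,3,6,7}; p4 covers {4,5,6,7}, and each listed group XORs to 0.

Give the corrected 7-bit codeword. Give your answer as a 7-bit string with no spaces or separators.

s1 (pos 1,3,5,7): 0⊕0⊕1⊕0 = 1
s2 (pos 2,3,6,7): 1⊕0⊕1⊕0 = 0
s4 (pos 4,5,6,7): 0⊕1⊕1⊕0 = 0
Syndrome s4…s1 = 001 → error at position 1.
Flip position 1: 0100110 → 1100110

1100110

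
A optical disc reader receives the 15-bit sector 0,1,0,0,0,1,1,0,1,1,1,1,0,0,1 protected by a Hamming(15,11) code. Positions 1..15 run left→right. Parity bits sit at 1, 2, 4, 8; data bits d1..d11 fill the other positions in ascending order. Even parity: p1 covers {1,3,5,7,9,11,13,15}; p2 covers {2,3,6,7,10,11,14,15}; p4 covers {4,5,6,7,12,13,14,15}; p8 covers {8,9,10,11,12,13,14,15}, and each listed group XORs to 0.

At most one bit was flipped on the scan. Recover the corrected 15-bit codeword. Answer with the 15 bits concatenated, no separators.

010001111111001

s1 (pos 1,3,5,7,9,11,13,15): 0⊕0⊕0⊕1⊕1⊕1⊕0⊕1 = 0
s2 (pos 2,3,6,7,10,11,14,15): 1⊕0⊕1⊕1⊕1⊕1⊕0⊕1 = 0
s4 (pos 4,5,6,7,12,13,14,15): 0⊕0⊕1⊕1⊕1⊕0⊕0⊕1 = 0
s8 (pos 8,9,10,11,12,13,14,15): 0⊕1⊕1⊕1⊕1⊕0⊕0⊕1 = 1
Syndrome s8…s1 = 1000 → error at position 8.
Flip position 8: 010001101111001 → 010001111111001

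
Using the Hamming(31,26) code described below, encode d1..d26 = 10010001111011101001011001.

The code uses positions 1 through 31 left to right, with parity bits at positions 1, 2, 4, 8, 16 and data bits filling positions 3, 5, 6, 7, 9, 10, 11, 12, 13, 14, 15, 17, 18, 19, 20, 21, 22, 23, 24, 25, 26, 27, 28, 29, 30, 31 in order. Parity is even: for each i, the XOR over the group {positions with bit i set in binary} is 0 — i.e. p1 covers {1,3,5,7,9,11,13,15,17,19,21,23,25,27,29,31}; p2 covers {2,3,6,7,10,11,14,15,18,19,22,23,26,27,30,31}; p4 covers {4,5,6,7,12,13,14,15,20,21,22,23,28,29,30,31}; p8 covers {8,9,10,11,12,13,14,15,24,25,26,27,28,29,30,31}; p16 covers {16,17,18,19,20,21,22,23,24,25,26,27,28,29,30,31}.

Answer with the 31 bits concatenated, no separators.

0111001000011110011101001011001

Place data at non-parity positions: p1 p2 1 p4 0 0 1 p8 0 0 0 1 1 1 1 p16 0 1 1 1 0 1 0 0 1 0 1 1 0 0 1
p1 (pos 1,3,5,7,9,11,13,15,17,19,21,23,25,27,29,31): XOR of data positions = 1⊕0⊕1⊕0⊕0⊕1⊕1⊕0⊕1⊕0⊕0⊕1⊕1⊕0⊕1 = 0
p2 (pos 2,3,6,7,10,11,14,15,18,19,22,23,26,27,30,31): XOR of data positions = 1⊕0⊕1⊕0⊕0⊕1⊕1⊕1⊕1⊕1⊕0⊕0⊕1⊕0⊕1 = 1
p4 (pos 4,5,6,7,12,13,14,15,20,21,22,23,28,29,30,31): XOR of data positions = 0⊕0⊕1⊕1⊕1⊕1⊕1⊕1⊕0⊕1⊕0⊕1⊕0⊕0⊕1 = 1
p8 (pos 8,9,10,11,12,13,14,15,24,25,26,27,28,29,30,31): XOR of data positions = 0⊕0⊕0⊕1⊕1⊕1⊕1⊕0⊕1⊕0⊕1⊕1⊕0⊕0⊕1 = 0
p16 (pos 16,17,18,19,20,21,22,23,24,25,26,27,28,29,30,31): XOR of data positions = 0⊕1⊕1⊕1⊕0⊕1⊕0⊕0⊕1⊕0⊕1⊕1⊕0⊕0⊕1 = 0
Codeword: 0111001000011110011101001011001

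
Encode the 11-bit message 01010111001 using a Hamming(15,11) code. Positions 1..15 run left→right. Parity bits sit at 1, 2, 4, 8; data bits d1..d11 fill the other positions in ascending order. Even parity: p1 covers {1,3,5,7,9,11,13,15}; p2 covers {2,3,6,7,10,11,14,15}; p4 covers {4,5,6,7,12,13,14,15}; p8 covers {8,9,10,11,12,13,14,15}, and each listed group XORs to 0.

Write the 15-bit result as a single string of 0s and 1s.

Place data at non-parity positions: p1 p2 0 p4 1 0 1 p8 0 1 1 1 0 0 1
p1 (pos 1,3,5,7,9,11,13,15): XOR of data positions = 0⊕1⊕1⊕0⊕1⊕0⊕1 = 0
p2 (pos 2,3,6,7,10,11,14,15): XOR of data positions = 0⊕0⊕1⊕1⊕1⊕0⊕1 = 0
p4 (pos 4,5,6,7,12,13,14,15): XOR of data positions = 1⊕0⊕1⊕1⊕0⊕0⊕1 = 0
p8 (pos 8,9,10,11,12,13,14,15): XOR of data positions = 0⊕1⊕1⊕1⊕0⊕0⊕1 = 0
Codeword: 000010100111001

000010100111001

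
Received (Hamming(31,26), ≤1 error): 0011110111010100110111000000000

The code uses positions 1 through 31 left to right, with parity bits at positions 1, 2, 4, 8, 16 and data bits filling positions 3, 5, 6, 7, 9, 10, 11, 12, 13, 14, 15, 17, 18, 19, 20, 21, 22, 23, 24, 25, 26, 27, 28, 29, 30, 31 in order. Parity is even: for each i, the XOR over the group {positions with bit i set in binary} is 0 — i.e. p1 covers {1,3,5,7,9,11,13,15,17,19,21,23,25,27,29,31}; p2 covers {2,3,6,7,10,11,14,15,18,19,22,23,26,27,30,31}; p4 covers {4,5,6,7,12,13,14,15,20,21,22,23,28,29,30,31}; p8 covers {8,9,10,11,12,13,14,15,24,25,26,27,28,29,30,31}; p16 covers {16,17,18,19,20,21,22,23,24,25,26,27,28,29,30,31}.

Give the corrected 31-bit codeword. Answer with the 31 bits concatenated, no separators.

0011110111010100110111001000000

s1 (pos 1,3,5,7,9,11,13,15,17,19,21,23,25,27,29,31): 0⊕1⊕1⊕0⊕1⊕0⊕0⊕0⊕1⊕0⊕1⊕0⊕0⊕0⊕0⊕0 = 1
s2 (pos 2,3,6,7,10,11,14,15,18,19,22,23,26,27,30,31): 0⊕1⊕1⊕0⊕1⊕0⊕1⊕0⊕1⊕0⊕1⊕0⊕0⊕0⊕0⊕0 = 0
s4 (pos 4,5,6,7,12,13,14,15,20,21,22,23,28,29,30,31): 1⊕1⊕1⊕0⊕1⊕0⊕1⊕0⊕1⊕1⊕1⊕0⊕0⊕0⊕0⊕0 = 0
s8 (pos 8,9,10,11,12,13,14,15,24,25,26,27,28,29,30,31): 1⊕1⊕1⊕0⊕1⊕0⊕1⊕0⊕0⊕0⊕0⊕0⊕0⊕0⊕0⊕0 = 1
s16 (pos 16,17,18,19,20,21,22,23,24,25,26,27,28,29,30,31): 0⊕1⊕1⊕0⊕1⊕1⊕1⊕0⊕0⊕0⊕0⊕0⊕0⊕0⊕0⊕0 = 1
Syndrome s16…s1 = 11001 → error at position 25.
Flip position 25: 0011110111010100110111000000000 → 0011110111010100110111001000000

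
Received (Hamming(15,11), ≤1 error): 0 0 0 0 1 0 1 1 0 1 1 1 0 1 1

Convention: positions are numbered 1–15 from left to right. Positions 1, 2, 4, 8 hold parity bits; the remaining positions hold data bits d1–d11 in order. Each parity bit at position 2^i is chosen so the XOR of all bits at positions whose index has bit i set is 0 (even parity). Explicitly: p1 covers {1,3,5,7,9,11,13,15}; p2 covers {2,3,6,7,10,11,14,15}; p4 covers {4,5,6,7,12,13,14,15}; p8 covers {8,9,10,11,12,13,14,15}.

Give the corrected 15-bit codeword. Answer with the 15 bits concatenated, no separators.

s1 (pos 1,3,5,7,9,11,13,15): 0⊕0⊕1⊕1⊕0⊕1⊕0⊕1 = 0
s2 (pos 2,3,6,7,10,11,14,15): 0⊕0⊕0⊕1⊕1⊕1⊕1⊕1 = 1
s4 (pos 4,5,6,7,12,13,14,15): 0⊕1⊕0⊕1⊕1⊕0⊕1⊕1 = 1
s8 (pos 8,9,10,11,12,13,14,15): 1⊕0⊕1⊕1⊕1⊕0⊕1⊕1 = 0
Syndrome s8…s1 = 0110 → error at position 6.
Flip position 6: 000010110111011 → 000011110111011

000011110111011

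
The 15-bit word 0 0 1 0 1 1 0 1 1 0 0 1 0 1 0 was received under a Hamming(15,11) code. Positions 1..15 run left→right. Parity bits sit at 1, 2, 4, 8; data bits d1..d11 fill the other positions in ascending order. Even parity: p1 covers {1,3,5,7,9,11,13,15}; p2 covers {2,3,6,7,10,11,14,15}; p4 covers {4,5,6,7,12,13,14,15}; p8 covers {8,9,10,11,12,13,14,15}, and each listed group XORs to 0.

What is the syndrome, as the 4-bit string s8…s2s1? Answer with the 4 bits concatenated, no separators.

0011

s1 (pos 1,3,5,7,9,11,13,15): 0⊕1⊕1⊕0⊕1⊕0⊕0⊕0 = 1
s2 (pos 2,3,6,7,10,11,14,15): 0⊕1⊕1⊕0⊕0⊕0⊕1⊕0 = 1
s4 (pos 4,5,6,7,12,13,14,15): 0⊕1⊕1⊕0⊕1⊕0⊕1⊕0 = 0
s8 (pos 8,9,10,11,12,13,14,15): 1⊕1⊕0⊕0⊕1⊕0⊕1⊕0 = 0
Syndrome s8…s1 = 0011 → error at position 3.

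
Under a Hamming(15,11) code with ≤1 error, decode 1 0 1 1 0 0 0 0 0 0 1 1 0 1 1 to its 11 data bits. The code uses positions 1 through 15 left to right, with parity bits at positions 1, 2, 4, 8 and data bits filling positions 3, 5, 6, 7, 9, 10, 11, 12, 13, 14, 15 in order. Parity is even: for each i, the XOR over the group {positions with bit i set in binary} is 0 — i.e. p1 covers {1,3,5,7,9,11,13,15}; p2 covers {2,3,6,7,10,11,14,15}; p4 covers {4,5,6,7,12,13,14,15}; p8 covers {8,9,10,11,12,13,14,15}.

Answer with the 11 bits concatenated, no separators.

s1 (pos 1,3,5,7,9,11,13,15): 1⊕1⊕0⊕0⊕0⊕1⊕0⊕1 = 0
s2 (pos 2,3,6,7,10,11,14,15): 0⊕1⊕0⊕0⊕0⊕1⊕1⊕1 = 0
s4 (pos 4,5,6,7,12,13,14,15): 1⊕0⊕0⊕0⊕1⊕0⊕1⊕1 = 0
s8 (pos 8,9,10,11,12,13,14,15): 0⊕0⊕0⊕1⊕1⊕0⊕1⊕1 = 0
Syndrome s8…s1 = 0000 → no error.
Read data bits from positions 3,5,6,7,9,10,11,12,13,14,15: 10000011011

10000011011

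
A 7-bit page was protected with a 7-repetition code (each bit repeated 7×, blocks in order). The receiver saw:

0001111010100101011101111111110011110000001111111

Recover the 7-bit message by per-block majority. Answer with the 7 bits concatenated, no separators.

1011101

Block 1 (0001111): 4 ones → 1
Block 2 (0101001): 3 ones → 0
Block 3 (0101110): 4 ones → 1
Block 4 (1111111): 7 ones → 1
Block 5 (1100111): 5 ones → 1
Block 6 (1000000): 1 one → 0
Block 7 (1111111): 7 ones → 1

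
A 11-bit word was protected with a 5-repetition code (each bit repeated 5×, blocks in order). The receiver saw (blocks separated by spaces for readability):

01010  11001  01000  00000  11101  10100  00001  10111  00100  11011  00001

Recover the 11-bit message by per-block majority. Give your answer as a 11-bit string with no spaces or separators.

01001001010

Block 1 (01010): 2 ones → 0
Block 2 (11001): 3 ones → 1
Block 3 (01000): 1 one → 0
Block 4 (00000): 0 ones → 0
Block 5 (11101): 4 ones → 1
Block 6 (10100): 2 ones → 0
Block 7 (00001): 1 one → 0
Block 8 (10111): 4 ones → 1
Block 9 (00100): 1 one → 0
Block 10 (11011): 4 ones → 1
Block 11 (00001): 1 one → 0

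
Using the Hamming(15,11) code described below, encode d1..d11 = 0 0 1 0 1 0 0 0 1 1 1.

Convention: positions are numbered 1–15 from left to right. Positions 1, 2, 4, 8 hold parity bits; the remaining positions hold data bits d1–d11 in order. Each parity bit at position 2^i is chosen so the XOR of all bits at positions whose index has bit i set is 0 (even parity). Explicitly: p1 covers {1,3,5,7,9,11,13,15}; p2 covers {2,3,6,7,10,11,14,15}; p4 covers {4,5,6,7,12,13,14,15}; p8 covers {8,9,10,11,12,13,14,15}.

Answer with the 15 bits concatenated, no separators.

110001001000111

Place data at non-parity positions: p1 p2 0 p4 0 1 0 p8 1 0 0 0 1 1 1
p1 (pos 1,3,5,7,9,11,13,15): XOR of data positions = 0⊕0⊕0⊕1⊕0⊕1⊕1 = 1
p2 (pos 2,3,6,7,10,11,14,15): XOR of data positions = 0⊕1⊕0⊕0⊕0⊕1⊕1 = 1
p4 (pos 4,5,6,7,12,13,14,15): XOR of data positions = 0⊕1⊕0⊕0⊕1⊕1⊕1 = 0
p8 (pos 8,9,10,11,12,13,14,15): XOR of data positions = 1⊕0⊕0⊕0⊕1⊕1⊕1 = 0
Codeword: 110001001000111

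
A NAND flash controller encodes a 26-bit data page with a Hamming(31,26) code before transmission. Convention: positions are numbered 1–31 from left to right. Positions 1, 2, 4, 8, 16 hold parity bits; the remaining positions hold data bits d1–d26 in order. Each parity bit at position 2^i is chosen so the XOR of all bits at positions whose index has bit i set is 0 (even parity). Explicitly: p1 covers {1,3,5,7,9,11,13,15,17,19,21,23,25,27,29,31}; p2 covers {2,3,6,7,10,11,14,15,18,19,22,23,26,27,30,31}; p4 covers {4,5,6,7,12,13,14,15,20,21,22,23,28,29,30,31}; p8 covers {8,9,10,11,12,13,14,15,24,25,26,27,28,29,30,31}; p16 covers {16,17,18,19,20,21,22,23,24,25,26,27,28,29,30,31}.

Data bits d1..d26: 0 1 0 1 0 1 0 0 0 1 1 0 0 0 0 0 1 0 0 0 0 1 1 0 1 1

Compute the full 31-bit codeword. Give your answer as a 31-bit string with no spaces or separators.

Place data at non-parity positions: p1 p2 0 p4 1 0 1 p8 0 1 0 0 0 1 1 p16 0 0 0 0 0 1 0 0 0 0 1 1 0 1 1
p1 (pos 1,3,5,7,9,11,13,15,17,19,21,23,25,27,29,31): XOR of data positions = 0⊕1⊕1⊕0⊕0⊕0⊕1⊕0⊕0⊕0⊕0⊕0⊕1⊕0⊕1 = 1
p2 (pos 2,3,6,7,10,11,14,15,18,19,22,23,26,27,30,31): XOR of data positions = 0⊕0⊕1⊕1⊕0⊕1⊕1⊕0⊕0⊕1⊕0⊕0⊕1⊕1⊕1 = 0
p4 (pos 4,5,6,7,12,13,14,15,20,21,22,23,28,29,30,31): XOR of data positions = 1⊕0⊕1⊕0⊕0⊕1⊕1⊕0⊕0⊕1⊕0⊕1⊕0⊕1⊕1 = 0
p8 (pos 8,9,10,11,12,13,14,15,24,25,26,27,28,29,30,31): XOR of data positions = 0⊕1⊕0⊕0⊕0⊕1⊕1⊕0⊕0⊕0⊕1⊕1⊕0⊕1⊕1 = 1
p16 (pos 16,17,18,19,20,21,22,23,24,25,26,27,28,29,30,31): XOR of data positions = 0⊕0⊕0⊕0⊕0⊕1⊕0⊕0⊕0⊕0⊕1⊕1⊕0⊕1⊕1 = 1
Codeword: 1000101101000111000001000011011

1000101101000111000001000011011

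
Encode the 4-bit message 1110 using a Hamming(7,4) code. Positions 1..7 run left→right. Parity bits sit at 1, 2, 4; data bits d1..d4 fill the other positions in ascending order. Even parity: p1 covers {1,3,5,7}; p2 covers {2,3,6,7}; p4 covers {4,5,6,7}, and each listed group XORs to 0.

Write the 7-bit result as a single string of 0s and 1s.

Place data at non-parity positions: p1 p2 1 p4 1 1 0
p1 (pos 1,3,5,7): XOR of data positions = 1⊕1⊕0 = 0
p2 (pos 2,3,6,7): XOR of data positions = 1⊕1⊕0 = 0
p4 (pos 4,5,6,7): XOR of data positions = 1⊕1⊕0 = 0
Codeword: 0010110

0010110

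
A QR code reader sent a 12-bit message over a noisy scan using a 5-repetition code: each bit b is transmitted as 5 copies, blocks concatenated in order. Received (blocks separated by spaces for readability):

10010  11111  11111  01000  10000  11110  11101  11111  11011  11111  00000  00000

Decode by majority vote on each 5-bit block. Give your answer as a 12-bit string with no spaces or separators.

Block 1 (10010): 2 ones → 0
Block 2 (11111): 5 ones → 1
Block 3 (11111): 5 ones → 1
Block 4 (01000): 1 one → 0
Block 5 (10000): 1 one → 0
Block 6 (11110): 4 ones → 1
Block 7 (11101): 4 ones → 1
Block 8 (11111): 5 ones → 1
Block 9 (11011): 4 ones → 1
Block 10 (11111): 5 ones → 1
Block 11 (00000): 0 ones → 0
Block 12 (00000): 0 ones → 0

011001111100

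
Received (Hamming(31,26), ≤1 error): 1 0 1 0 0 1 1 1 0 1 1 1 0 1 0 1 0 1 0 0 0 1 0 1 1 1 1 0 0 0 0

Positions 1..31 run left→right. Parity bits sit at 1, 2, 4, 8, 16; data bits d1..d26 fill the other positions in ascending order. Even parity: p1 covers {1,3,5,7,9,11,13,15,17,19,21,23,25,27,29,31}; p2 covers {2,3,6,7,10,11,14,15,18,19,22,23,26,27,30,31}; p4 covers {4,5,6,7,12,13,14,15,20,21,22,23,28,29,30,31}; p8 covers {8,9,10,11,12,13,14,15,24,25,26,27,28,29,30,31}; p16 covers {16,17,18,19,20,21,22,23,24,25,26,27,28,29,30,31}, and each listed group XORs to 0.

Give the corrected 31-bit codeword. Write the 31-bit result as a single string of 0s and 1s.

s1 (pos 1,3,5,7,9,11,13,15,17,19,21,23,25,27,29,31): 1⊕1⊕0⊕1⊕0⊕1⊕0⊕0⊕0⊕0⊕0⊕0⊕1⊕1⊕0⊕0 = 0
s2 (pos 2,3,6,7,10,11,14,15,18,19,22,23,26,27,30,31): 0⊕1⊕1⊕1⊕1⊕1⊕1⊕0⊕1⊕0⊕1⊕0⊕1⊕1⊕0⊕0 = 0
s4 (pos 4,5,6,7,12,13,14,15,20,21,22,23,28,29,30,31): 0⊕0⊕1⊕1⊕1⊕0⊕1⊕0⊕0⊕0⊕1⊕0⊕0⊕0⊕0⊕0 = 1
s8 (pos 8,9,10,11,12,13,14,15,24,25,26,27,28,29,30,31): 1⊕0⊕1⊕1⊕1⊕0⊕1⊕0⊕1⊕1⊕1⊕1⊕0⊕0⊕0⊕0 = 1
s16 (pos 16,17,18,19,20,21,22,23,24,25,26,27,28,29,30,31): 1⊕0⊕1⊕0⊕0⊕0⊕1⊕0⊕1⊕1⊕1⊕1⊕0⊕0⊕0⊕0 = 1
Syndrome s16…s1 = 11100 → error at position 28.
Flip position 28: 1010011101110101010001011110000 → 1010011101110101010001011111000

1010011101110101010001011111000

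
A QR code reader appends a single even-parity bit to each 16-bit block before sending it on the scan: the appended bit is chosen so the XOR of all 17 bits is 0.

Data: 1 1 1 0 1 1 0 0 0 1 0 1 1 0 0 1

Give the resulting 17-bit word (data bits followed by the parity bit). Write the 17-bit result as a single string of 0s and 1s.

11101100010110011

XOR of the 16 data bits: 1⊕1⊕1⊕0⊕1⊕1⊕0⊕0⊕0⊕1⊕0⊕1⊕1⊕0⊕0⊕1 = 1
Parity bit = 1 (so all 17 bits XOR to 0).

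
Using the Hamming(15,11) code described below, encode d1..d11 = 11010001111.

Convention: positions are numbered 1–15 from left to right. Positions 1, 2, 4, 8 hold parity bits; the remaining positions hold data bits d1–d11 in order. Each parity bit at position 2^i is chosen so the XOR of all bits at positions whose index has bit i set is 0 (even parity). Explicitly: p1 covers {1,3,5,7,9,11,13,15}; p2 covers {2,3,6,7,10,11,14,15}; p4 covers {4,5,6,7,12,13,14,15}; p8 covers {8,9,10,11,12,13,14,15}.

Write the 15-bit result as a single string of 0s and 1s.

Place data at non-parity positions: p1 p2 1 p4 1 0 1 p8 0 0 0 1 1 1 1
p1 (pos 1,3,5,7,9,11,13,15): XOR of data positions = 1⊕1⊕1⊕0⊕0⊕1⊕1 = 1
p2 (pos 2,3,6,7,10,11,14,15): XOR of data positions = 1⊕0⊕1⊕0⊕0⊕1⊕1 = 0
p4 (pos 4,5,6,7,12,13,14,15): XOR of data positions = 1⊕0⊕1⊕1⊕1⊕1⊕1 = 0
p8 (pos 8,9,10,11,12,13,14,15): XOR of data positions = 0⊕0⊕0⊕1⊕1⊕1⊕1 = 0
Codeword: 101010100001111

101010100001111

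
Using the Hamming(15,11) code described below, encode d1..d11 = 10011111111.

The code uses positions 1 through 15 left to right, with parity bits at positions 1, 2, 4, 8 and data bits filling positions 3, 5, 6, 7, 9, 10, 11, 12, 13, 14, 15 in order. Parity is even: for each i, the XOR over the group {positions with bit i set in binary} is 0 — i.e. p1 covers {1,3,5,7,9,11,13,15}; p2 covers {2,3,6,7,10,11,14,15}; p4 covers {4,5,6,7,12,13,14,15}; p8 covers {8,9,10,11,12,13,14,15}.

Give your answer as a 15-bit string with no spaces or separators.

Place data at non-parity positions: p1 p2 1 p4 0 0 1 p8 1 1 1 1 1 1 1
p1 (pos 1,3,5,7,9,11,13,15): XOR of data positions = 1⊕0⊕1⊕1⊕1⊕1⊕1 = 0
p2 (pos 2,3,6,7,10,11,14,15): XOR of data positions = 1⊕0⊕1⊕1⊕1⊕1⊕1 = 0
p4 (pos 4,5,6,7,12,13,14,15): XOR of data positions = 0⊕0⊕1⊕1⊕1⊕1⊕1 = 1
p8 (pos 8,9,10,11,12,13,14,15): XOR of data positions = 1⊕1⊕1⊕1⊕1⊕1⊕1 = 1
Codeword: 001100111111111

001100111111111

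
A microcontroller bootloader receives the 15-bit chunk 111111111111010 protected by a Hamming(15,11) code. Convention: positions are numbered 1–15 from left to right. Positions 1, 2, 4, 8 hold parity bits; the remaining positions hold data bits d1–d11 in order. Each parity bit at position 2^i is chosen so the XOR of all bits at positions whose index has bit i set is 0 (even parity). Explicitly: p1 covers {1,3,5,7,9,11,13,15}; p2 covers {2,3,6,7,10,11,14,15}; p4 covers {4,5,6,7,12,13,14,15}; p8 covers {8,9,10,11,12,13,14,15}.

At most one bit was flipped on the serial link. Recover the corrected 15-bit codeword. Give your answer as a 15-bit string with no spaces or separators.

s1 (pos 1,3,5,7,9,11,13,15): 1⊕1⊕1⊕1⊕1⊕1⊕0⊕0 = 0
s2 (pos 2,3,6,7,10,11,14,15): 1⊕1⊕1⊕1⊕1⊕1⊕1⊕0 = 1
s4 (pos 4,5,6,7,12,13,14,15): 1⊕1⊕1⊕1⊕1⊕0⊕1⊕0 = 0
s8 (pos 8,9,10,11,12,13,14,15): 1⊕1⊕1⊕1⊕1⊕0⊕1⊕0 = 0
Syndrome s8…s1 = 0010 → error at position 2.
Flip position 2: 111111111111010 → 101111111111010

101111111111010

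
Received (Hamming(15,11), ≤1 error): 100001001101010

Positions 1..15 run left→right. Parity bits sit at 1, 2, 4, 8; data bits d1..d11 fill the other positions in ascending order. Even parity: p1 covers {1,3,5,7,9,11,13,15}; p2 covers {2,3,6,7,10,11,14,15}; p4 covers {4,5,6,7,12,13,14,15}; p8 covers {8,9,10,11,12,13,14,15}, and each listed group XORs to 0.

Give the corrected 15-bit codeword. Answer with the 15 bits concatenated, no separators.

s1 (pos 1,3,5,7,9,11,13,15): 1⊕0⊕0⊕0⊕1⊕0⊕0⊕0 = 0
s2 (pos 2,3,6,7,10,11,14,15): 0⊕0⊕1⊕0⊕1⊕0⊕1⊕0 = 1
s4 (pos 4,5,6,7,12,13,14,15): 0⊕0⊕1⊕0⊕1⊕0⊕1⊕0 = 1
s8 (pos 8,9,10,11,12,13,14,15): 0⊕1⊕1⊕0⊕1⊕0⊕1⊕0 = 0
Syndrome s8…s1 = 0110 → error at position 6.
Flip position 6: 100001001101010 → 100000001101010

100000001101010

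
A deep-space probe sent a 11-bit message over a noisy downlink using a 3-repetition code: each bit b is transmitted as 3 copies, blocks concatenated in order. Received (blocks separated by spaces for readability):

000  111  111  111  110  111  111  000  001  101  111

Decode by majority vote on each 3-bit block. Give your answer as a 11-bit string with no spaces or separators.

Block 1 (000): 0 ones → 0
Block 2 (111): 3 ones → 1
Block 3 (111): 3 ones → 1
Block 4 (111): 3 ones → 1
Block 5 (110): 2 ones → 1
Block 6 (111): 3 ones → 1
Block 7 (111): 3 ones → 1
Block 8 (000): 0 ones → 0
Block 9 (001): 1 one → 0
Block 10 (101): 2 ones → 1
Block 11 (111): 3 ones → 1

01111110011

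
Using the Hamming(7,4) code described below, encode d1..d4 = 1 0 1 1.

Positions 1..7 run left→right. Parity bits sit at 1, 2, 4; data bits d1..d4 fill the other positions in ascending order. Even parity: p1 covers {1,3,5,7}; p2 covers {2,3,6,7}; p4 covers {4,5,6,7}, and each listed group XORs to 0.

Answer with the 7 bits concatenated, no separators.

0110011

Place data at non-parity positions: p1 p2 1 p4 0 1 1
p1 (pos 1,3,5,7): XOR of data positions = 1⊕0⊕1 = 0
p2 (pos 2,3,6,7): XOR of data positions = 1⊕1⊕1 = 1
p4 (pos 4,5,6,7): XOR of data positions = 0⊕1⊕1 = 0
Codeword: 0110011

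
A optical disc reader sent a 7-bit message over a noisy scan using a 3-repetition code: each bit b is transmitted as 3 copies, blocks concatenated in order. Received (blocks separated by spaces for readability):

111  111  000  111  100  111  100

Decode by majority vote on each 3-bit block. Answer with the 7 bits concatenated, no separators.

Block 1 (111): 3 ones → 1
Block 2 (111): 3 ones → 1
Block 3 (000): 0 ones → 0
Block 4 (111): 3 ones → 1
Block 5 (100): 1 one → 0
Block 6 (111): 3 ones → 1
Block 7 (100): 1 one → 0

1101010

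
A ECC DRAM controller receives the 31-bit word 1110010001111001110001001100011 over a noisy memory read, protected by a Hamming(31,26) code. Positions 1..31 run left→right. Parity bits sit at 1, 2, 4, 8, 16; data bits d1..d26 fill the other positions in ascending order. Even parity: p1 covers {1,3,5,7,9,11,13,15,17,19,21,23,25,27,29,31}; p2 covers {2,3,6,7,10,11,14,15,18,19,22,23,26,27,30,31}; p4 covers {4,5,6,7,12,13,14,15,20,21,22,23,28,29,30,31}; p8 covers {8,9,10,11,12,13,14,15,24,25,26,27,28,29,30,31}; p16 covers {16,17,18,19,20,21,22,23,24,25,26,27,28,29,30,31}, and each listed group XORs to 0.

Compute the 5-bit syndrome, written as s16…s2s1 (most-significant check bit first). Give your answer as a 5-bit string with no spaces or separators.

00001

s1 (pos 1,3,5,7,9,11,13,15,17,19,21,23,25,27,29,31): 1⊕1⊕0⊕0⊕0⊕1⊕1⊕0⊕1⊕0⊕0⊕0⊕1⊕0⊕0⊕1 = 1
s2 (pos 2,3,6,7,10,11,14,15,18,19,22,23,26,27,30,31): 1⊕1⊕1⊕0⊕1⊕1⊕0⊕0⊕1⊕0⊕1⊕0⊕1⊕0⊕1⊕1 = 0
s4 (pos 4,5,6,7,12,13,14,15,20,21,22,23,28,29,30,31): 0⊕0⊕1⊕0⊕1⊕1⊕0⊕0⊕0⊕0⊕1⊕0⊕0⊕0⊕1⊕1 = 0
s8 (pos 8,9,10,11,12,13,14,15,24,25,26,27,28,29,30,31): 0⊕0⊕1⊕1⊕1⊕1⊕0⊕0⊕0⊕1⊕1⊕0⊕0⊕0⊕1⊕1 = 0
s16 (pos 16,17,18,19,20,21,22,23,24,25,26,27,28,29,30,31): 1⊕1⊕1⊕0⊕0⊕0⊕1⊕0⊕0⊕1⊕1⊕0⊕0⊕0⊕1⊕1 = 0
Syndrome s16…s1 = 00001 → error at position 1.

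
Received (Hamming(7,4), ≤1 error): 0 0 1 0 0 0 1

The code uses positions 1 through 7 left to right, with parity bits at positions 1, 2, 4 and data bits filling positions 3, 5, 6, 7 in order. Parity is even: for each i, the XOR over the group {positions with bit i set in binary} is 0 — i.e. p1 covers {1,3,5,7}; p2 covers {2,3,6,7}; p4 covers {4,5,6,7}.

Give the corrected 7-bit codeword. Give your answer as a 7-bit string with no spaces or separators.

0011001

s1 (pos 1,3,5,7): 0⊕1⊕0⊕1 = 0
s2 (pos 2,3,6,7): 0⊕1⊕0⊕1 = 0
s4 (pos 4,5,6,7): 0⊕0⊕0⊕1 = 1
Syndrome s4…s1 = 100 → error at position 4.
Flip position 4: 0010001 → 0011001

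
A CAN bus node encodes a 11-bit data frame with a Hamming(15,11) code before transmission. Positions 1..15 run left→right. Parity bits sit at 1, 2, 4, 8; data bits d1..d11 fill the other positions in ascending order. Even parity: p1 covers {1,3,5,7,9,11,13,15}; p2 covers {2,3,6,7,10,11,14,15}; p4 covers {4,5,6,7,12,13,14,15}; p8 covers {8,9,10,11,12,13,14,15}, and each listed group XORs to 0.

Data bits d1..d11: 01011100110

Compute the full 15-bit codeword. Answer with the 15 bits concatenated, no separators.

010010101100110

Place data at non-parity positions: p1 p2 0 p4 1 0 1 p8 1 1 0 0 1 1 0
p1 (pos 1,3,5,7,9,11,13,15): XOR of data positions = 0⊕1⊕1⊕1⊕0⊕1⊕0 = 0
p2 (pos 2,3,6,7,10,11,14,15): XOR of data positions = 0⊕0⊕1⊕1⊕0⊕1⊕0 = 1
p4 (pos 4,5,6,7,12,13,14,15): XOR of data positions = 1⊕0⊕1⊕0⊕1⊕1⊕0 = 0
p8 (pos 8,9,10,11,12,13,14,15): XOR of data positions = 1⊕1⊕0⊕0⊕1⊕1⊕0 = 0
Codeword: 010010101100110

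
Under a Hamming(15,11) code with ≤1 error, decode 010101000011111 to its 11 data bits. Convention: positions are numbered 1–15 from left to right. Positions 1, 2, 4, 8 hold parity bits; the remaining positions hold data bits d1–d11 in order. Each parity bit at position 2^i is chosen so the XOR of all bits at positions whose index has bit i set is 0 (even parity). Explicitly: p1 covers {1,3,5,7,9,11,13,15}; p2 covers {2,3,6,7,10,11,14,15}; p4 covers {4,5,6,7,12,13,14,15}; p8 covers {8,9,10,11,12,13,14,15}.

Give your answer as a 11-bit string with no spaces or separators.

00100001111

s1 (pos 1,3,5,7,9,11,13,15): 0⊕0⊕0⊕0⊕0⊕1⊕1⊕1 = 1
s2 (pos 2,3,6,7,10,11,14,15): 1⊕0⊕1⊕0⊕0⊕1⊕1⊕1 = 1
s4 (pos 4,5,6,7,12,13,14,15): 1⊕0⊕1⊕0⊕1⊕1⊕1⊕1 = 0
s8 (pos 8,9,10,11,12,13,14,15): 0⊕0⊕0⊕1⊕1⊕1⊕1⊕1 = 1
Syndrome s8…s1 = 1011 → error at position 11.
Flip position 11: 010101000011111 → 010101000001111
Read data bits from positions 3,5,6,7,9,10,11,12,13,14,15: 00100001111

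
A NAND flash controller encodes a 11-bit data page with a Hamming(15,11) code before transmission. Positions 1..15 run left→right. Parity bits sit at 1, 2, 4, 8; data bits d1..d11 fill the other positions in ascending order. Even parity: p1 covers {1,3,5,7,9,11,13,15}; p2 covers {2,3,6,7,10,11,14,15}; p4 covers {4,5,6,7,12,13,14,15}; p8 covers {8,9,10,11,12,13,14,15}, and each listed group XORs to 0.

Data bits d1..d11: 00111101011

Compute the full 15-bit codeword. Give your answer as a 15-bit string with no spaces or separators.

Place data at non-parity positions: p1 p2 0 p4 0 1 1 p8 1 1 0 1 0 1 1
p1 (pos 1,3,5,7,9,11,13,15): XOR of data positions = 0⊕0⊕1⊕1⊕0⊕0⊕1 = 1
p2 (pos 2,3,6,7,10,11,14,15): XOR of data positions = 0⊕1⊕1⊕1⊕0⊕1⊕1 = 1
p4 (pos 4,5,6,7,12,13,14,15): XOR of data positions = 0⊕1⊕1⊕1⊕0⊕1⊕1 = 1
p8 (pos 8,9,10,11,12,13,14,15): XOR of data positions = 1⊕1⊕0⊕1⊕0⊕1⊕1 = 1
Codeword: 110101111101011

110101111101011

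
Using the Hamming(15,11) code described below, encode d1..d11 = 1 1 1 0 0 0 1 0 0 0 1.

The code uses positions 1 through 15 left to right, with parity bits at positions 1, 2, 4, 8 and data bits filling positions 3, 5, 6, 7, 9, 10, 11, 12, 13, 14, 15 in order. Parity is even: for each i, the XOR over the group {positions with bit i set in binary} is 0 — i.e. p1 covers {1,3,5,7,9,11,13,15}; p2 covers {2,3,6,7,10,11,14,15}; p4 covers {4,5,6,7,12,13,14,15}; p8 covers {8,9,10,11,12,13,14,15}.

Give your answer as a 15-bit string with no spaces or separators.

001111000010001

Place data at non-parity positions: p1 p2 1 p4 1 1 0 p8 0 0 1 0 0 0 1
p1 (pos 1,3,5,7,9,11,13,15): XOR of data positions = 1⊕1⊕0⊕0⊕1⊕0⊕1 = 0
p2 (pos 2,3,6,7,10,11,14,15): XOR of data positions = 1⊕1⊕0⊕0⊕1⊕0⊕1 = 0
p4 (pos 4,5,6,7,12,13,14,15): XOR of data positions = 1⊕1⊕0⊕0⊕0⊕0⊕1 = 1
p8 (pos 8,9,10,11,12,13,14,15): XOR of data positions = 0⊕0⊕1⊕0⊕0⊕0⊕1 = 0
Codeword: 001111000010001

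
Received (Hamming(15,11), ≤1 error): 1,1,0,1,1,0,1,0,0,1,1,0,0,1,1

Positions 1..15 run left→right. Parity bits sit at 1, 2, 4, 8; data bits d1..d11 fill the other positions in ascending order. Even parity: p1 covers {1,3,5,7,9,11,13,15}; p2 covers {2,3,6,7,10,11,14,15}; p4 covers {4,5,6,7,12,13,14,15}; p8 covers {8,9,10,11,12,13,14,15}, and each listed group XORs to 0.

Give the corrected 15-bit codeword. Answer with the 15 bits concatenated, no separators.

110100100110011

s1 (pos 1,3,5,7,9,11,13,15): 1⊕0⊕1⊕1⊕0⊕1⊕0⊕1 = 1
s2 (pos 2,3,6,7,10,11,14,15): 1⊕0⊕0⊕1⊕1⊕1⊕1⊕1 = 0
s4 (pos 4,5,6,7,12,13,14,15): 1⊕1⊕0⊕1⊕0⊕0⊕1⊕1 = 1
s8 (pos 8,9,10,11,12,13,14,15): 0⊕0⊕1⊕1⊕0⊕0⊕1⊕1 = 0
Syndrome s8…s1 = 0101 → error at position 5.
Flip position 5: 110110100110011 → 110100100110011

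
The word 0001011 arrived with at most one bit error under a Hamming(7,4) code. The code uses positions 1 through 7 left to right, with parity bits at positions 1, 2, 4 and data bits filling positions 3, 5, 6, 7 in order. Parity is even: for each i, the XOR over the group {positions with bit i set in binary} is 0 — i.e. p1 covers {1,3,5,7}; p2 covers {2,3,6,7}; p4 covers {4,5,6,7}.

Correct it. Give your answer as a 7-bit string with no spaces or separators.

0001111

s1 (pos 1,3,5,7): 0⊕0⊕0⊕1 = 1
s2 (pos 2,3,6,7): 0⊕0⊕1⊕1 = 0
s4 (pos 4,5,6,7): 1⊕0⊕1⊕1 = 1
Syndrome s4…s1 = 101 → error at position 5.
Flip position 5: 0001011 → 0001111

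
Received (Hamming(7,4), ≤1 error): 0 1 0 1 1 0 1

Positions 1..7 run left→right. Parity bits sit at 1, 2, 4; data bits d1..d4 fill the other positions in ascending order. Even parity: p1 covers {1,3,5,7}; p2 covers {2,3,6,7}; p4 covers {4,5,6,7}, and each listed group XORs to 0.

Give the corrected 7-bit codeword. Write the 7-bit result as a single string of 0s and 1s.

0100101

s1 (pos 1,3,5,7): 0⊕0⊕1⊕1 = 0
s2 (pos 2,3,6,7): 1⊕0⊕0⊕1 = 0
s4 (pos 4,5,6,7): 1⊕1⊕0⊕1 = 1
Syndrome s4…s1 = 100 → error at position 4.
Flip position 4: 0101101 → 0100101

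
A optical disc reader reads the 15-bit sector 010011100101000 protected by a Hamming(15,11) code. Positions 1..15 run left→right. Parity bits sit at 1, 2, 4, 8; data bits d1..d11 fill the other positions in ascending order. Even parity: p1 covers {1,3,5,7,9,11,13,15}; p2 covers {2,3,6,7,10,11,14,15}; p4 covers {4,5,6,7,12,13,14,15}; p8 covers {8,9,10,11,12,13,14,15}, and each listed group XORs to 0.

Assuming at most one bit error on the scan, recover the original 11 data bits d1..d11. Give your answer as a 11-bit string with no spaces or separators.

s1 (pos 1,3,5,7,9,11,13,15): 0⊕0⊕1⊕1⊕0⊕0⊕0⊕0 = 0
s2 (pos 2,3,6,7,10,11,14,15): 1⊕0⊕1⊕1⊕1⊕0⊕0⊕0 = 0
s4 (pos 4,5,6,7,12,13,14,15): 0⊕1⊕1⊕1⊕1⊕0⊕0⊕0 = 0
s8 (pos 8,9,10,11,12,13,14,15): 0⊕0⊕1⊕0⊕1⊕0⊕0⊕0 = 0
Syndrome s8…s1 = 0000 → no error.
Read data bits from positions 3,5,6,7,9,10,11,12,13,14,15: 01110101000

01110101000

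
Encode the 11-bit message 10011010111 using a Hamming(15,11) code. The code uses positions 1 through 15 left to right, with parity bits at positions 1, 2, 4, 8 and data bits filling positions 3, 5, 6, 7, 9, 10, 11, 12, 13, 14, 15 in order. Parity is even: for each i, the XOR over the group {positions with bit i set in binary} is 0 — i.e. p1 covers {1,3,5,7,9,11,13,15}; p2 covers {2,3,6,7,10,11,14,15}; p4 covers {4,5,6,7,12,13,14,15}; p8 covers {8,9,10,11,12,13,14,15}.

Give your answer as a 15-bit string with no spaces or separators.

Place data at non-parity positions: p1 p2 1 p4 0 0 1 p8 1 0 1 0 1 1 1
p1 (pos 1,3,5,7,9,11,13,15): XOR of data positions = 1⊕0⊕1⊕1⊕1⊕1⊕1 = 0
p2 (pos 2,3,6,7,10,11,14,15): XOR of data positions = 1⊕0⊕1⊕0⊕1⊕1⊕1 = 1
p4 (pos 4,5,6,7,12,13,14,15): XOR of data positions = 0⊕0⊕1⊕0⊕1⊕1⊕1 = 0
p8 (pos 8,9,10,11,12,13,14,15): XOR of data positions = 1⊕0⊕1⊕0⊕1⊕1⊕1 = 1
Codeword: 011000111010111

011000111010111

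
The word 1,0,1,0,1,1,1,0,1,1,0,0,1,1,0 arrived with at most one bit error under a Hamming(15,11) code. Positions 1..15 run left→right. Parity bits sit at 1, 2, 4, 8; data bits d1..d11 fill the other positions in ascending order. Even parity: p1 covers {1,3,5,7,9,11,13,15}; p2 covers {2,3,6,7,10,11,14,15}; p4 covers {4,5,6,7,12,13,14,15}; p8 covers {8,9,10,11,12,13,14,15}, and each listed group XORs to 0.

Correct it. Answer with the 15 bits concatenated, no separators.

101010101100110

s1 (pos 1,3,5,7,9,11,13,15): 1⊕1⊕1⊕1⊕1⊕0⊕1⊕0 = 0
s2 (pos 2,3,6,7,10,11,14,15): 0⊕1⊕1⊕1⊕1⊕0⊕1⊕0 = 1
s4 (pos 4,5,6,7,12,13,14,15): 0⊕1⊕1⊕1⊕0⊕1⊕1⊕0 = 1
s8 (pos 8,9,10,11,12,13,14,15): 0⊕1⊕1⊕0⊕0⊕1⊕1⊕0 = 0
Syndrome s8…s1 = 0110 → error at position 6.
Flip position 6: 101011101100110 → 101010101100110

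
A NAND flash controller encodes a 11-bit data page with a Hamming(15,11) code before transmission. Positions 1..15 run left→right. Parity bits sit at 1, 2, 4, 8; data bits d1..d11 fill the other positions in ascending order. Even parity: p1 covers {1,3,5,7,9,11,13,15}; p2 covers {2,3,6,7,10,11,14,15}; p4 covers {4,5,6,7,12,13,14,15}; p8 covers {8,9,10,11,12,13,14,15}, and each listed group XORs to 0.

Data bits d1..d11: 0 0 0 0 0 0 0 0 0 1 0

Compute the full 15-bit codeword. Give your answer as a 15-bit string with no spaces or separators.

010100010000010

Place data at non-parity positions: p1 p2 0 p4 0 0 0 p8 0 0 0 0 0 1 0
p1 (pos 1,3,5,7,9,11,13,15): XOR of data positions = 0⊕0⊕0⊕0⊕0⊕0⊕0 = 0
p2 (pos 2,3,6,7,10,11,14,15): XOR of data positions = 0⊕0⊕0⊕0⊕0⊕1⊕0 = 1
p4 (pos 4,5,6,7,12,13,14,15): XOR of data positions = 0⊕0⊕0⊕0⊕0⊕1⊕0 = 1
p8 (pos 8,9,10,11,12,13,14,15): XOR of data positions = 0⊕0⊕0⊕0⊕0⊕1⊕0 = 1
Codeword: 010100010000010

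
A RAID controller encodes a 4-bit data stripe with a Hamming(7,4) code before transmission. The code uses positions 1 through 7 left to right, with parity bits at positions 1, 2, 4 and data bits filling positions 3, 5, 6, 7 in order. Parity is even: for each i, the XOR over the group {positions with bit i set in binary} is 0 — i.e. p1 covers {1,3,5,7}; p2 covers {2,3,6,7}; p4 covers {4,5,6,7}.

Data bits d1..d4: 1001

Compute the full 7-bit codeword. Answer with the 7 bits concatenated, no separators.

Place data at non-parity positions: p1 p2 1 p4 0 0 1
p1 (pos 1,3,5,7): XOR of data positions = 1⊕0⊕1 = 0
p2 (pos 2,3,6,7): XOR of data positions = 1⊕0⊕1 = 0
p4 (pos 4,5,6,7): XOR of data positions = 0⊕0⊕1 = 1
Codeword: 0011001

0011001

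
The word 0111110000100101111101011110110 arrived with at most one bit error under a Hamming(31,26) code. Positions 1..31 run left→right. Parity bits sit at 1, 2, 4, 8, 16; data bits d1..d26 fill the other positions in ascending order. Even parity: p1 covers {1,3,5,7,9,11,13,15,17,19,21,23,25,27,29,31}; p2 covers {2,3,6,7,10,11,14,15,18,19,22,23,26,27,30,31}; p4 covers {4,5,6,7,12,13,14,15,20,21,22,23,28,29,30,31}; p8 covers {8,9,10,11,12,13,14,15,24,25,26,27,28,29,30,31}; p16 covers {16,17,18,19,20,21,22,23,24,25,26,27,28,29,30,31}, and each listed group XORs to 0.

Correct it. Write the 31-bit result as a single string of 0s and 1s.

0011110000100101111101011110110

s1 (pos 1,3,5,7,9,11,13,15,17,19,21,23,25,27,29,31): 0⊕1⊕1⊕0⊕0⊕1⊕0⊕0⊕1⊕1⊕0⊕0⊕1⊕1⊕1⊕0 = 0
s2 (pos 2,3,6,7,10,11,14,15,18,19,22,23,26,27,30,31): 1⊕1⊕1⊕0⊕0⊕1⊕1⊕0⊕1⊕1⊕1⊕0⊕1⊕1⊕1⊕0 = 1
s4 (pos 4,5,6,7,12,13,14,15,20,21,22,23,28,29,30,31): 1⊕1⊕1⊕0⊕0⊕0⊕1⊕0⊕1⊕0⊕1⊕0⊕0⊕1⊕1⊕0 = 0
s8 (pos 8,9,10,11,12,13,14,15,24,25,26,27,28,29,30,31): 0⊕0⊕0⊕1⊕0⊕0⊕1⊕0⊕1⊕1⊕1⊕1⊕0⊕1⊕1⊕0 = 0
s16 (pos 16,17,18,19,20,21,22,23,24,25,26,27,28,29,30,31): 1⊕1⊕1⊕1⊕1⊕0⊕1⊕0⊕1⊕1⊕1⊕1⊕0⊕1⊕1⊕0 = 0
Syndrome s16…s1 = 00010 → error at position 2.
Flip position 2: 0111110000100101111101011110110 → 0011110000100101111101011110110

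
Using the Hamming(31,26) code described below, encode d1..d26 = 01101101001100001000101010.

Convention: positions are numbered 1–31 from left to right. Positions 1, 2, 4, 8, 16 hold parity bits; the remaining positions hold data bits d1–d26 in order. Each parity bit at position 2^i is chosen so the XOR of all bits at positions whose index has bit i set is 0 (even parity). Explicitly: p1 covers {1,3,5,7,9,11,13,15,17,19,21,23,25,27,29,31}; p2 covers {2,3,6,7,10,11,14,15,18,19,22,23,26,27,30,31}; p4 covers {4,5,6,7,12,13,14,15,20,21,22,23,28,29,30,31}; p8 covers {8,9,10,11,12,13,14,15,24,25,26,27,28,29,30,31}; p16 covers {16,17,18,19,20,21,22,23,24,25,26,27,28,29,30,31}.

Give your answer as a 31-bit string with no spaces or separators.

Place data at non-parity positions: p1 p2 0 p4 1 1 0 p8 1 1 0 1 0 0 1 p16 1 0 0 0 0 1 0 0 0 1 0 1 0 1 0
p1 (pos 1,3,5,7,9,11,13,15,17,19,21,23,25,27,29,31): XOR of data positions = 0⊕1⊕0⊕1⊕0⊕0⊕1⊕1⊕0⊕0⊕0⊕0⊕0⊕0⊕0 = 0
p2 (pos 2,3,6,7,10,11,14,15,18,19,22,23,26,27,30,31): XOR of data positions = 0⊕1⊕0⊕1⊕0⊕0⊕1⊕0⊕0⊕1⊕0⊕1⊕0⊕1⊕0 = 0
p4 (pos 4,5,6,7,12,13,14,15,20,21,22,23,28,29,30,31): XOR of data positions = 1⊕1⊕0⊕1⊕0⊕0⊕1⊕0⊕0⊕1⊕0⊕1⊕0⊕1⊕0 = 1
p8 (pos 8,9,10,11,12,13,14,15,24,25,26,27,28,29,30,31): XOR of data positions = 1⊕1⊕0⊕1⊕0⊕0⊕1⊕0⊕0⊕1⊕0⊕1⊕0⊕1⊕0 = 1
p16 (pos 16,17,18,19,20,21,22,23,24,25,26,27,28,29,30,31): XOR of data positions = 1⊕0⊕0⊕0⊕0⊕1⊕0⊕0⊕0⊕1⊕0⊕1⊕0⊕1⊕0 = 1
Codeword: 0001110111010011100001000101010

0001110111010011100001000101010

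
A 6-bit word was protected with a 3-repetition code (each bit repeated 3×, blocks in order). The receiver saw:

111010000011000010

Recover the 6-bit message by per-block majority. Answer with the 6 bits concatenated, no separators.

Block 1 (111): 3 ones → 1
Block 2 (010): 1 one → 0
Block 3 (000): 0 ones → 0
Block 4 (011): 2 ones → 1
Block 5 (000): 0 ones → 0
Block 6 (010): 1 one → 0

100100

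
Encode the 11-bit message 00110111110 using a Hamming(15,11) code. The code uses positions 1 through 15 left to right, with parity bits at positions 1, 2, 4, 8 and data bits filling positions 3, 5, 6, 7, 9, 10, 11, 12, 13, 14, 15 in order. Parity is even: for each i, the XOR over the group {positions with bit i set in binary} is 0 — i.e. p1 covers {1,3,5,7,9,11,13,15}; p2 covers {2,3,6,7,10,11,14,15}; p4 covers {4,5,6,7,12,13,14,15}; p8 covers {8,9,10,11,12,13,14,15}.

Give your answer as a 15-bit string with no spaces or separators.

110101110111110

Place data at non-parity positions: p1 p2 0 p4 0 1 1 p8 0 1 1 1 1 1 0
p1 (pos 1,3,5,7,9,11,13,15): XOR of data positions = 0⊕0⊕1⊕0⊕1⊕1⊕0 = 1
p2 (pos 2,3,6,7,10,11,14,15): XOR of data positions = 0⊕1⊕1⊕1⊕1⊕1⊕0 = 1
p4 (pos 4,5,6,7,12,13,14,15): XOR of data positions = 0⊕1⊕1⊕1⊕1⊕1⊕0 = 1
p8 (pos 8,9,10,11,12,13,14,15): XOR of data positions = 0⊕1⊕1⊕1⊕1⊕1⊕0 = 1
Codeword: 110101110111110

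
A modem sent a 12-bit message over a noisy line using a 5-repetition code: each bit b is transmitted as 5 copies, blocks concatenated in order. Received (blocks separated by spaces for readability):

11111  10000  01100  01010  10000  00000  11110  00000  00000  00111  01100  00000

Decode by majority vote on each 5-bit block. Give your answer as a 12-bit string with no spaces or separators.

100000100100

Block 1 (11111): 5 ones → 1
Block 2 (10000): 1 one → 0
Block 3 (01100): 2 ones → 0
Block 4 (01010): 2 ones → 0
Block 5 (10000): 1 one → 0
Block 6 (00000): 0 ones → 0
Block 7 (11110): 4 ones → 1
Block 8 (00000): 0 ones → 0
Block 9 (00000): 0 ones → 0
Block 10 (00111): 3 ones → 1
Block 11 (01100): 2 ones → 0
Block 12 (00000): 0 ones → 0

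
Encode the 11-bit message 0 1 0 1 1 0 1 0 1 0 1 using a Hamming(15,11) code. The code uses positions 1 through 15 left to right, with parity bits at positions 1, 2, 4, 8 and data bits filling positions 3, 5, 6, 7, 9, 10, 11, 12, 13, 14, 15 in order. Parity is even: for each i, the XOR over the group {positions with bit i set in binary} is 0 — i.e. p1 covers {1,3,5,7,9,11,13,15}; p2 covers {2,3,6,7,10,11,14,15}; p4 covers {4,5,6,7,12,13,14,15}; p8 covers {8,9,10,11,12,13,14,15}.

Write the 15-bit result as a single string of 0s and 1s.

010010101010101

Place data at non-parity positions: p1 p2 0 p4 1 0 1 p8 1 0 1 0 1 0 1
p1 (pos 1,3,5,7,9,11,13,15): XOR of data positions = 0⊕1⊕1⊕1⊕1⊕1⊕1 = 0
p2 (pos 2,3,6,7,10,11,14,15): XOR of data positions = 0⊕0⊕1⊕0⊕1⊕0⊕1 = 1
p4 (pos 4,5,6,7,12,13,14,15): XOR of data positions = 1⊕0⊕1⊕0⊕1⊕0⊕1 = 0
p8 (pos 8,9,10,11,12,13,14,15): XOR of data positions = 1⊕0⊕1⊕0⊕1⊕0⊕1 = 0
Codeword: 010010101010101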